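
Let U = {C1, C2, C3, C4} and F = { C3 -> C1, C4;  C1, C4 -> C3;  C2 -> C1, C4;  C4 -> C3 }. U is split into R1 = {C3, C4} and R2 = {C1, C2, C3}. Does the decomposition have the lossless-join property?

Common attributes: R1 ∩ R2 = {C3}.
Closure of {C3}: C3 → C1, C4 applies, adding C1, C4. So (C3)⁺ = {C1, C3, C4}.
This closure contains every attribute of R1, so R1 ∩ R2 → R1. The join is lossless.

Yes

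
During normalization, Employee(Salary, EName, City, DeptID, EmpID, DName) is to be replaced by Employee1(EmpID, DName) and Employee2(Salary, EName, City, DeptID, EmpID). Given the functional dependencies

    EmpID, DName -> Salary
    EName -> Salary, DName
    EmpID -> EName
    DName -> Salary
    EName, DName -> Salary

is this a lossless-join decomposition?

Common attributes: Employee1 ∩ Employee2 = {EmpID}.
Closure of {EmpID}: EmpID → EName applies, adding EName; EName → Salary, DName applies, adding Salary, DName. So (EmpID)⁺ = {Salary, EName, EmpID, DName}.
This closure contains every attribute of Employee1, so Employee1 ∩ Employee2 → Employee1. The join is lossless.

Yes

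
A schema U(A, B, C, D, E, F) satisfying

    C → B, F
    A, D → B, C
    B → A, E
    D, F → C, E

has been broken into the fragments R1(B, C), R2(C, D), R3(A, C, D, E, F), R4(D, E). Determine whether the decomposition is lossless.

Yes

Chase test. Columns are A, B, C, D, E, F; row i has aⱼ where attribute j ∈ Ri, else bᵢⱼ.
Initial tableau (one row per fragment):
  row 1: b11 a2 a3 b14 b15 b16
  row 2: b21 b22 a3 a4 b25 b26
  row 3: a1 b32 a3 a4 a5 a6
  row 4: b41 b42 b43 a4 a5 b46
Rows 1 and 2 agree on C; apply C→B, F and equate their B, F entries.
Rows 1 and 3 agree on C; apply C→B, F and equate their B, F entries.
Rows 1 and 2 agree on B; apply B→A, E and equate their A, E entries.
Rows 1 and 3 agree on B; apply B→A, E and equate their A, E entries.
Row 2 is now all distinguished symbols — the join is lossless.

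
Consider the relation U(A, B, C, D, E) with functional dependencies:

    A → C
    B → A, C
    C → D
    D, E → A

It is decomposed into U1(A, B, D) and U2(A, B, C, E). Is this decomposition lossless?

Common attributes: U1 ∩ U2 = {A, B}.
Closure of {A, B}: A → C applies, adding C; C → D applies, adding D. So (A, B)⁺ = {A, B, C, D}.
This closure contains every attribute of U1, so U1 ∩ U2 → U1. The join is lossless.

Yes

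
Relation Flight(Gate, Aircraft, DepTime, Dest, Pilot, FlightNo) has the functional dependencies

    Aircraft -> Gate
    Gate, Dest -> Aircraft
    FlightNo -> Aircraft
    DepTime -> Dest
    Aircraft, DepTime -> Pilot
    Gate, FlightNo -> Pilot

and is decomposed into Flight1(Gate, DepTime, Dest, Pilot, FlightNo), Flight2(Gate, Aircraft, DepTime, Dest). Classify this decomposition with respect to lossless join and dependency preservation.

Lossless test: (Gate, DepTime, Dest)⁺ = {Gate, Aircraft, DepTime, Dest, Pilot}, which contains all of one fragment — lossless.
Dependency preservation: the restricted closure of {FlightNo} across the fragments never reaches {Aircraft}, so FlightNo → Aircraft cannot be enforced without a join — not preserved.

lossless but not dependency-preserving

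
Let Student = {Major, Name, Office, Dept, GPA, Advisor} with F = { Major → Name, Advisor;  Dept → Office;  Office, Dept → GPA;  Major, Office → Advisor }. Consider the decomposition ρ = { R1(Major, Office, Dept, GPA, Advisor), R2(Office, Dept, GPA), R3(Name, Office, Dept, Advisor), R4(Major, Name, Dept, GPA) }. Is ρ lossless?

Chase test. Columns are Major, Name, Office, Dept, GPA, Advisor; row i has aⱼ where attribute j ∈ Ri, else bᵢⱼ.
Initial tableau (one row per fragment):
  row 1: a1 b12 a3 a4 a5 a6
  row 2: b21 b22 a3 a4 a5 b26
  row 3: b31 a2 a3 a4 b35 a6
  row 4: a1 a2 b43 a4 a5 b46
Rows 1 and 4 agree on Major; apply Major→Name, Advisor and equate their Name, Advisor entries.
Rows 1 and 4 agree on Dept; apply Dept→Office and equate their Office entries.
Rows 1 and 3 agree on Office, Dept; apply Office, Dept→GPA and equate their GPA entries.
Row 1 is now all distinguished symbols — the join is lossless.

Yes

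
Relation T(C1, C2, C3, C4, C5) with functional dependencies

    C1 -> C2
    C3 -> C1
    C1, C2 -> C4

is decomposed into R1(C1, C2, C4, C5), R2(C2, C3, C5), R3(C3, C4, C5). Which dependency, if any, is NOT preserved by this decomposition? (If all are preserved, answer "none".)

Check C3 → C1: no single fragment contains all of {C1, C3}, and the restricted closure of {C3} across the fragments never reaches {C1}.
C1 → C2 is preserved.
C1, C2 → C4 is preserved.

C3 -> C1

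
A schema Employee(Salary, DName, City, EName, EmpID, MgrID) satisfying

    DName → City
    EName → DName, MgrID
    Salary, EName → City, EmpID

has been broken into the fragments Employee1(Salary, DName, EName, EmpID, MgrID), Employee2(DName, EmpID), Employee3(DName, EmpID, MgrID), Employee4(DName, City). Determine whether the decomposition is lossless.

Yes

Chase test. Columns are Salary, DName, City, EName, EmpID, MgrID; row i has aⱼ where attribute j ∈ Employeei, else bᵢⱼ.
Initial tableau (one row per fragment):
  row 1: a1 a2 b13 a4 a5 a6
  row 2: b21 a2 b23 b24 a5 b26
  row 3: b31 a2 b33 b34 a5 a6
  row 4: b41 a2 a3 b44 b45 b46
Rows 1 and 2 agree on DName; apply DName→City and equate their City entries.
Rows 1 and 3 agree on DName; apply DName→City and equate their City entries.
Rows 1 and 4 agree on DName; apply DName→City and equate their City entries.
Row 1 is now all distinguished symbols — the join is lossless.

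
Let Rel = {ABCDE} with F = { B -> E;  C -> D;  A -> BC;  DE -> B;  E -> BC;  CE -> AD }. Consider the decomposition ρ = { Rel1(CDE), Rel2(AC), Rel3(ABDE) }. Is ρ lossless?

Yes

Chase test. Columns are ABCDE; row i has aⱼ where attribute j ∈ Reli, else bᵢⱼ.
Initial tableau (one row per fragment):
  row 1: b11 b12 a3 a4 a5
  row 2: a1 b22 a3 b24 b25
  row 3: a1 a2 b33 a4 a5
Rows 1 and 2 agree on C; apply C→D and equate their D entries.
Rows 2 and 3 agree on A; apply A→BC and equate their BC entries.
Rows 1 and 3 agree on DE; apply DE→B and equate their B entries.
Rows 1 and 3 agree on CE; apply CE→AD and equate their AD entries.
Rows 1 and 2 agree on B; apply B→E and equate their E entries.
Row 1 is now all distinguished symbols — the join is lossless.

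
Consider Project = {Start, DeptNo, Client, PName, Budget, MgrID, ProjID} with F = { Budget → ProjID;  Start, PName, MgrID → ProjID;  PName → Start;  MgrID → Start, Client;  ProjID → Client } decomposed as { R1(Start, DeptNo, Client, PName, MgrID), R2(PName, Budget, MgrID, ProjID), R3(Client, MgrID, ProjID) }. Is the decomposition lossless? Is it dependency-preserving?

lossy but dependency-preserving

Lossless test (chase): Rows 1 and 2 agree on PName; apply PName→Start and equate their Start entries. Rows 1 and 2 agree on MgrID; apply MgrID→Start, Client and equate their Start, Client entries. Rows 1 and 3 agree on MgrID; apply MgrID→Start, Client and equate their Start, Client entries. Rows 1 and 2 agree on Start, PName, MgrID; apply Start, PName, MgrID→ProjID and equate their ProjID entries. No row becomes fully distinguished — the join is lossy.
Dependency preservation: Start, PName, MgrID → ProjID is not contained in any single fragment, but the restricted closure of its left-hand side across the fragments still reaches the right-hand side; the remaining FDs each lie inside some fragment. All dependencies are preserved.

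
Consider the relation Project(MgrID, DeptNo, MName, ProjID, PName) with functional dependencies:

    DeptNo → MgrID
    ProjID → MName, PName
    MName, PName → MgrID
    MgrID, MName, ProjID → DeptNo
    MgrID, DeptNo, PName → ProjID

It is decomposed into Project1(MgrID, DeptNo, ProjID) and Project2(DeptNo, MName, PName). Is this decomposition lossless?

No

Common attributes: Project1 ∩ Project2 = {DeptNo}.
Closure of {DeptNo}: DeptNo → MgrID applies, adding MgrID. So (DeptNo)⁺ = {MgrID, DeptNo}.
The closure contains neither all of Project1 = {MgrID, DeptNo, ProjID} nor all of Project2 = {DeptNo, MName, PName}, so the common attributes are not a superkey of either fragment. The join is lossy.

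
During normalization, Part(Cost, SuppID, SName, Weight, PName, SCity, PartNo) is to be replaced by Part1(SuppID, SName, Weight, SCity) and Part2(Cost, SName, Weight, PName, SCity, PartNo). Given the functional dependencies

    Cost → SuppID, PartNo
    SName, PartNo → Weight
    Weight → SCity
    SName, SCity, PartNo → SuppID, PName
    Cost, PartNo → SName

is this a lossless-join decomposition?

Common attributes: Part1 ∩ Part2 = {SName, Weight, SCity}.
No dependency enlarges {SName, Weight, SCity}, so (SName, Weight, SCity)⁺ = {SName, Weight, SCity}.
The closure contains neither all of Part1 = {SuppID, SName, Weight, SCity} nor all of Part2 = {Cost, SName, Weight, PName, SCity, PartNo}, so the common attributes are not a superkey of either fragment. The join is lossy.

No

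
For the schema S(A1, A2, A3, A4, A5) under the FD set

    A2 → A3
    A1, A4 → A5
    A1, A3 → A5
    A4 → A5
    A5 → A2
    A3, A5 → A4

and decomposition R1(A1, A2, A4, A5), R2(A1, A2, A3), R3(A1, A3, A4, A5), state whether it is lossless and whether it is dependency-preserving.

lossless and dependency-preserving

Lossless test (chase): Rows 1 and 2 agree on A2; apply A2→A3 and equate their A3 entries. Rows 1 and 2 agree on A1, A3; apply A1, A3→A5 and equate their A5 entries. Rows 1 and 3 agree on A5; apply A5→A2 and equate their A2 entries. Rows 1 and 2 agree on A3, A5; apply A3, A5→A4 and equate their A4 entries. Row 1 is now all distinguished symbols — the join is lossless.
Dependency preservation: every FD's attributes lie within a single fragment, so each can be enforced locally — preserved.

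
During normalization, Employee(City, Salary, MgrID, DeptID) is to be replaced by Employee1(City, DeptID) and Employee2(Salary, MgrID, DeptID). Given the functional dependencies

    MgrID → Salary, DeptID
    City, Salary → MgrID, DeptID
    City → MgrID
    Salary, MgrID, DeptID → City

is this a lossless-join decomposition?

Common attributes: Employee1 ∩ Employee2 = {DeptID}.
No dependency enlarges {DeptID}, so (DeptID)⁺ = {DeptID}.
The closure contains neither all of Employee1 = {City, DeptID} nor all of Employee2 = {Salary, MgrID, DeptID}, so the common attributes are not a superkey of either fragment. The join is lossy.

No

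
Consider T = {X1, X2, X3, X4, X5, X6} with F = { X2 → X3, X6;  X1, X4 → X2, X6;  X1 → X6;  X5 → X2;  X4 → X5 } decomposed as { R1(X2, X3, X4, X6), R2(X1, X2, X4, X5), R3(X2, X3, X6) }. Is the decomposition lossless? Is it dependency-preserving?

Lossless test (chase): Rows 1 and 2 agree on X2; apply X2→X3, X6 and equate their X3, X6 entries. Rows 1 and 2 agree on X4; apply X4→X5 and equate their X5 entries. Row 2 is now all distinguished symbols — the join is lossless.
Dependency preservation: the restricted closure of {X1} across the fragments never reaches {X6}, so X1 → X6 cannot be enforced without a join — not preserved.

lossless but not dependency-preserving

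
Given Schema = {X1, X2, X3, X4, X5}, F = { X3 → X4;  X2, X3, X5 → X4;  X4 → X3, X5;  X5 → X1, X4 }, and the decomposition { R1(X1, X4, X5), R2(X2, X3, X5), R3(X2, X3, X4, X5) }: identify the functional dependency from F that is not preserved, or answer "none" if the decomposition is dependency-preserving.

X3 → X4 lies within R3.
X2, X3, X5 → X4 lies within R3.
X4 → X3, X5 lies within R3.
X5 → X1, X4 lies within R1.
Every dependency is enforceable on the fragments, so the decomposition is dependency-preserving.

none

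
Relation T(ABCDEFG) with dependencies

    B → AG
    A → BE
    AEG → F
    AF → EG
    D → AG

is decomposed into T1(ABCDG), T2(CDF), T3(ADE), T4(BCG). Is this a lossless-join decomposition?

Yes

Chase test. Columns are ABCDEFG; row i has aⱼ where attribute j ∈ Ti, else bᵢⱼ.
Initial tableau (one row per fragment):
  row 1: a1 a2 a3 a4 b15 b16 a7
  row 2: b21 b22 a3 a4 b25 a6 b27
  row 3: a1 b32 b33 a4 a5 b36 b37
  row 4: b41 a2 a3 b44 b45 b46 a7
Rows 1 and 4 agree on B; apply B→AG and equate their AG entries.
Rows 1 and 3 agree on A; apply A→BE and equate their BE entries.
Rows 1 and 4 agree on A; apply A→BE and equate their BE entries.
Rows 1 and 4 agree on AEG; apply AEG→F and equate their F entries.
Rows 1 and 2 agree on D; apply D→AG and equate their AG entries.
Rows 1 and 3 agree on D; apply D→AG and equate their AG entries.
Rows 1 and 2 agree on A; apply A→BE and equate their BE entries.
Rows 1 and 2 agree on AEG; apply AEG→F and equate their F entries.
Rows 1 and 3 agree on AEG; apply AEG→F and equate their F entries.
Row 1 is now all distinguished symbols — the join is lossless.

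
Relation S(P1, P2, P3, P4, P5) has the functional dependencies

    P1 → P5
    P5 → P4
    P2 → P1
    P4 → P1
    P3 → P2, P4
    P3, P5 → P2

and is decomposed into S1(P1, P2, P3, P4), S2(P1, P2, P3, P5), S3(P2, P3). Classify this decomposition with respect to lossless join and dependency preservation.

lossless and dependency-preserving

Lossless test (chase): Rows 1 and 2 agree on P1; apply P1→P5 and equate their P5 entries. Rows 1 and 2 agree on P5; apply P5→P4 and equate their P4 entries. Rows 1 and 3 agree on P2; apply P2→P1 and equate their P1 entries. Rows 1 and 3 agree on P3; apply P3→P2, P4 and equate their P2, P4 entries. Rows 1 and 3 agree on P1; apply P1→P5 and equate their P5 entries. Row 1 is now all distinguished symbols — the join is lossless.
Dependency preservation: P5 → P4 is not contained in any single fragment, but the restricted closure of its left-hand side across the fragments still reaches the right-hand side; the remaining FDs each lie inside some fragment. All dependencies are preserved.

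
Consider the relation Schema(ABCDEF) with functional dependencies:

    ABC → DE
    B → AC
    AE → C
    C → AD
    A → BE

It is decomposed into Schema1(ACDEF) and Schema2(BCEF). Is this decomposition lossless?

Yes

Common attributes: Schema1 ∩ Schema2 = {CEF}.
Closure of {CEF}: C → AD applies, adding AD; A → BE applies, adding B. So (CEF)⁺ = {ABCDEF}.
This closure contains every attribute of Schema1, so Schema1 ∩ Schema2 → Schema1. The join is lossless.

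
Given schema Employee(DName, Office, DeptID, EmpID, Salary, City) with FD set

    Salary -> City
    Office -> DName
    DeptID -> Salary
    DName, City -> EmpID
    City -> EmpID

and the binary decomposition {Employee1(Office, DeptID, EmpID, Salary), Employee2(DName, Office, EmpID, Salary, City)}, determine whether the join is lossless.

Yes

Common attributes: Employee1 ∩ Employee2 = {Office, EmpID, Salary}.
Closure of {Office, EmpID, Salary}: Salary → City applies, adding City; Office → DName applies, adding DName. So (Office, EmpID, Salary)⁺ = {DName, Office, EmpID, Salary, City}.
This closure contains every attribute of Employee2, so Employee1 ∩ Employee2 → Employee2. The join is lossless.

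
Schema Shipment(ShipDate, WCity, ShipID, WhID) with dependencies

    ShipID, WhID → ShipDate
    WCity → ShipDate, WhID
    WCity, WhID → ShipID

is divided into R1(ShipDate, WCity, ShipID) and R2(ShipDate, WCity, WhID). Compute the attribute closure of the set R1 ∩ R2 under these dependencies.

ShipDate, WCity, ShipID, WhID

R1 ∩ R2 = {ShipDate, WCity}.
WCity → ShipDate, WhID applies, adding WhID
WCity, WhID → ShipID applies, adding ShipID
Closure: {ShipDate, WCity, ShipID, WhID}.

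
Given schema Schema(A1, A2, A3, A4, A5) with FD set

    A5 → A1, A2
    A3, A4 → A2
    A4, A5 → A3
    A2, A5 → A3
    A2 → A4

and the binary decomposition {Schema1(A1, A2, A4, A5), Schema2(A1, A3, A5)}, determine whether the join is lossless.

Yes

Common attributes: Schema1 ∩ Schema2 = {A1, A5}.
Closure of {A1, A5}: A5 → A1, A2 applies, adding A2; A2, A5 → A3 applies, adding A3; A2 → A4 applies, adding A4. So (A1, A5)⁺ = {A1, A2, A3, A4, A5}.
This closure contains every attribute of Schema1, so Schema1 ∩ Schema2 → Schema1. The join is lossless.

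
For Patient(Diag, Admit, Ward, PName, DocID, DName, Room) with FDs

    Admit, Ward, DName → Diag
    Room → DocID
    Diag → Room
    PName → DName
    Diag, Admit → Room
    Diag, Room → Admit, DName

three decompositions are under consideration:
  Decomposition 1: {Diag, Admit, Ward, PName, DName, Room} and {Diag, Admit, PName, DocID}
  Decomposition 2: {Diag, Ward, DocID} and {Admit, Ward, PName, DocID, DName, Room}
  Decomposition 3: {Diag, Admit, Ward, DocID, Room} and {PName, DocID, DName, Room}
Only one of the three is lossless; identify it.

Decomposition 1: common = {Diag, Admit, PName}, closure = {Diag, Admit, PName, DocID, DName, Room} → lossless.
Decomposition 2: common = {Ward, DocID}, closure = {Ward, DocID} → lossy.
Decomposition 3: common = {DocID, Room}, closure = {DocID, Room} → lossy.

Decomposition 1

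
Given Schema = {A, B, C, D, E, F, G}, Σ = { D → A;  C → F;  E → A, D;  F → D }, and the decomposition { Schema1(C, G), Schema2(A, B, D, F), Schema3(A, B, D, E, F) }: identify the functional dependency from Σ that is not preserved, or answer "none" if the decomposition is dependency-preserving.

C → F

Check C → F: no single fragment contains all of {C, F}, and the restricted closure of {C} across the fragments never reaches {F}.
D → A is preserved.
E → A, D is preserved.
F → D is preserved.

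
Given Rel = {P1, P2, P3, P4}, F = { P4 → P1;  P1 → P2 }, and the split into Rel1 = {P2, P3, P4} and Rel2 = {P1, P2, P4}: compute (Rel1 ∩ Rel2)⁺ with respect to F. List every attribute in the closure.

P1, P2, P4

Rel1 ∩ Rel2 = {P2, P4}.
P4 → P1 applies, adding P1
Closure: {P1, P2, P4}.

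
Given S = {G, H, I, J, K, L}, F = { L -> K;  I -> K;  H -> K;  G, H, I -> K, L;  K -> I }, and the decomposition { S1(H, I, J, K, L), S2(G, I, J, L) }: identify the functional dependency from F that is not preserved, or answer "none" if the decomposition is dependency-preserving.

Check G, H, I → K, L: no single fragment contains all of {G, H, I, K, L}, and the restricted closure of {G, H, I} across the fragments never reaches {K, L}.
L → K is preserved.
I → K is preserved.
H → K is preserved.
K → I is preserved.

G, H, I -> K, L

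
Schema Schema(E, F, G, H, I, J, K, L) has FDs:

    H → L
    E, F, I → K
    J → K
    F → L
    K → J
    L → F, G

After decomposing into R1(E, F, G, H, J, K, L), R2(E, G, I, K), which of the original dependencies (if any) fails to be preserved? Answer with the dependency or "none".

E, F, I → K

Check E, F, I → K: no single fragment contains all of {E, F, I, K}, and the restricted closure of {E, F, I} across the fragments never reaches {K}.
H → L is preserved.
J → K is preserved.
F → L is preserved.
K → J is preserved.
L → F, G is preserved.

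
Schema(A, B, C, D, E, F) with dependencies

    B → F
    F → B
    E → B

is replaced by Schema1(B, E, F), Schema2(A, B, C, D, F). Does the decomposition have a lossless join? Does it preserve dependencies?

Lossless test: (B, F)⁺ = {B, F}, which is a superkey of neither fragment — lossy.
Dependency preservation: every FD's attributes lie within a single fragment, so each can be enforced locally — preserved.

lossy but dependency-preserving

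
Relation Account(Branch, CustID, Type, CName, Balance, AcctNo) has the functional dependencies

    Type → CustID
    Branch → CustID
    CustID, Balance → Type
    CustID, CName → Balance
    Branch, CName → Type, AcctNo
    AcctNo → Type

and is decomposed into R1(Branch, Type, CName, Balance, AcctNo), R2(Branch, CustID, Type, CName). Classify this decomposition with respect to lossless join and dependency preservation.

Lossless test: (Branch, Type, CName)⁺ = {Branch, CustID, Type, CName, Balance, AcctNo}, which contains all of one fragment — lossless.
Dependency preservation: the restricted closure of {CustID, Balance} across the fragments never reaches {Type}, so CustID, Balance → Type cannot be enforced without a join — not preserved.

lossless but not dependency-preserving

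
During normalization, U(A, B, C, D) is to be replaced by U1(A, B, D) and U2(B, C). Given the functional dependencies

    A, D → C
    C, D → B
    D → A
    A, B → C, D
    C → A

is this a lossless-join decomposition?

Common attributes: U1 ∩ U2 = {B}.
No dependency enlarges {B}, so (B)⁺ = {B}.
The closure contains neither all of U1 = {A, B, D} nor all of U2 = {B, C}, so the common attributes are not a superkey of either fragment. The join is lossy.

No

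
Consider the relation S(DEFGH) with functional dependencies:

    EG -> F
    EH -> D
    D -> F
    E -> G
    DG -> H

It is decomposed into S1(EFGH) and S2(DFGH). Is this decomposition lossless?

Common attributes: S1 ∩ S2 = {FGH}.
No dependency enlarges {FGH}, so (FGH)⁺ = {FGH}.
The closure contains neither all of S1 = {EFGH} nor all of S2 = {DFGH}, so the common attributes are not a superkey of either fragment. The join is lossy.

No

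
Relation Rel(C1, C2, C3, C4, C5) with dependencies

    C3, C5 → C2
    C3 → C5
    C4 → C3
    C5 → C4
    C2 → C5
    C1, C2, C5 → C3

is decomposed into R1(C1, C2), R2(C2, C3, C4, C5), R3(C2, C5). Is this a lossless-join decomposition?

Yes

Chase test. Columns are C1, C2, C3, C4, C5; row i has aⱼ where attribute j ∈ Ri, else bᵢⱼ.
Initial tableau (one row per fragment):
  row 1: a1 a2 b13 b14 b15
  row 2: b21 a2 a3 a4 a5
  row 3: b31 a2 b33 b34 a5
Rows 2 and 3 agree on C5; apply C5→C4 and equate their C4 entries.
Rows 1 and 2 agree on C2; apply C2→C5 and equate their C5 entries.
Rows 2 and 3 agree on C4; apply C4→C3 and equate their C3 entries.
Rows 1 and 2 agree on C5; apply C5→C4 and equate their C4 entries.
Rows 1 and 2 agree on C4; apply C4→C3 and equate their C3 entries.
Row 1 is now all distinguished symbols — the join is lossless.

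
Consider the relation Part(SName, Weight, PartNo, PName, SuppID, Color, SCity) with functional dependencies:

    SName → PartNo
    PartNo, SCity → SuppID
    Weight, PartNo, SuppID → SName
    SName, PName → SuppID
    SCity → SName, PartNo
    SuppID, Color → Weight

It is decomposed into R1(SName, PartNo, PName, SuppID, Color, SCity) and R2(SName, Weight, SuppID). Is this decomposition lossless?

Common attributes: R1 ∩ R2 = {SName, SuppID}.
Closure of {SName, SuppID}: SName → PartNo applies, adding PartNo. So (SName, SuppID)⁺ = {SName, PartNo, SuppID}.
The closure contains neither all of R1 = {SName, PartNo, PName, SuppID, Color, SCity} nor all of R2 = {SName, Weight, SuppID}, so the common attributes are not a superkey of either fragment. The join is lossy.

No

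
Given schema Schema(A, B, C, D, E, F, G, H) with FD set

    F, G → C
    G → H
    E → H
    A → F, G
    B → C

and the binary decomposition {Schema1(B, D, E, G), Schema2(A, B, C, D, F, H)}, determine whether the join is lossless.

No

Common attributes: Schema1 ∩ Schema2 = {B, D}.
Closure of {B, D}: B → C applies, adding C. So (B, D)⁺ = {B, C, D}.
The closure contains neither all of Schema1 = {B, D, E, G} nor all of Schema2 = {A, B, C, D, F, H}, so the common attributes are not a superkey of either fragment. The join is lossy.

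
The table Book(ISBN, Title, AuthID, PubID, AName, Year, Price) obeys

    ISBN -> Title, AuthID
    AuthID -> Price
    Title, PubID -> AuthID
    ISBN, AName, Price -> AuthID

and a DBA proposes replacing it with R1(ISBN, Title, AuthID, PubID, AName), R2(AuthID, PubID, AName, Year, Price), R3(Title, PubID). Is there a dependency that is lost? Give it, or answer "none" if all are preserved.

ISBN → Title, AuthID lies within R1.
AuthID → Price lies within R2.
Title, PubID → AuthID lies within R1.
ISBN, AName, Price → AuthID: restricted closure across fragments reaches AuthID.
Every dependency is enforceable on the fragments, so the decomposition is dependency-preserving.

none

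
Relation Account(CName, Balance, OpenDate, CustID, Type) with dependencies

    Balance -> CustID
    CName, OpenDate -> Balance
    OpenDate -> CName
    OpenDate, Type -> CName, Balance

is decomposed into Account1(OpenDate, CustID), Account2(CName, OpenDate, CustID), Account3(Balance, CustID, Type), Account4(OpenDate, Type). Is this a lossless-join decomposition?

No

Chase test. Columns are CName, Balance, OpenDate, CustID, Type; row i has aⱼ where attribute j ∈ Accounti, else bᵢⱼ.
Initial tableau (one row per fragment):
  row 1: b11 b12 a3 a4 b15
  row 2: a1 b22 a3 a4 b25
  row 3: b31 a2 b33 a4 a5
  row 4: b41 b42 a3 b44 a5
Rows 1 and 2 agree on OpenDate; apply OpenDate→CName and equate their CName entries.
Rows 1 and 4 agree on OpenDate; apply OpenDate→CName and equate their CName entries.
Rows 1 and 2 agree on CName, OpenDate; apply CName, OpenDate→Balance and equate their Balance entries.
Rows 1 and 4 agree on CName, OpenDate; apply CName, OpenDate→Balance and equate their Balance entries.
Rows 1 and 4 agree on Balance; apply Balance→CustID and equate their CustID entries.
No row becomes fully distinguished — the join is lossy.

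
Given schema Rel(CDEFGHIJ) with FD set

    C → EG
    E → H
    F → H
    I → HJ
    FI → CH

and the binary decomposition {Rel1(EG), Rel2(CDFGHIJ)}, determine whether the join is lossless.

Common attributes: Rel1 ∩ Rel2 = {G}.
No dependency enlarges {G}, so (G)⁺ = {G}.
The closure contains neither all of Rel1 = {EG} nor all of Rel2 = {CDFGHIJ}, so the common attributes are not a superkey of either fragment. The join is lossy.

No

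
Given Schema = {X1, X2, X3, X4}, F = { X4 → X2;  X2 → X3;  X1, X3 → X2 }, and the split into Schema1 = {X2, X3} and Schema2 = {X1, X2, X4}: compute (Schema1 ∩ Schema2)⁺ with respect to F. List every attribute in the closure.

X2, X3

Schema1 ∩ Schema2 = {X2}.
X2 → X3 applies, adding X3
Closure: {X2, X3}.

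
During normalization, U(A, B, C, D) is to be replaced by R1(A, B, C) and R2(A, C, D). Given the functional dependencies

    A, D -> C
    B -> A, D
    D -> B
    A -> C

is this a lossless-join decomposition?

Common attributes: R1 ∩ R2 = {A, C}.
No dependency enlarges {A, C}, so (A, C)⁺ = {A, C}.
The closure contains neither all of R1 = {A, B, C} nor all of R2 = {A, C, D}, so the common attributes are not a superkey of either fragment. The join is lossy.

No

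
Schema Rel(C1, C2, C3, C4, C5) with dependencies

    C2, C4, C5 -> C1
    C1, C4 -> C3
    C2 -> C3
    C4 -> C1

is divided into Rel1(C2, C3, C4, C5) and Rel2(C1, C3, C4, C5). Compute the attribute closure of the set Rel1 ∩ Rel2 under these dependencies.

C1, C3, C4, C5

Rel1 ∩ Rel2 = {C3, C4, C5}.
C4 → C1 applies, adding C1
Closure: {C1, C3, C4, C5}.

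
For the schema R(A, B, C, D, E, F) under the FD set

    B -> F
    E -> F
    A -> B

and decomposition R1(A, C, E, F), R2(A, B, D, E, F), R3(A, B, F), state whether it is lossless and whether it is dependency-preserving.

lossy but dependency-preserving

Lossless test (chase): Rows 1 and 2 agree on A; apply A→B and equate their B entries. No row becomes fully distinguished — the join is lossy.
Dependency preservation: every FD's attributes lie within a single fragment, so each can be enforced locally — preserved.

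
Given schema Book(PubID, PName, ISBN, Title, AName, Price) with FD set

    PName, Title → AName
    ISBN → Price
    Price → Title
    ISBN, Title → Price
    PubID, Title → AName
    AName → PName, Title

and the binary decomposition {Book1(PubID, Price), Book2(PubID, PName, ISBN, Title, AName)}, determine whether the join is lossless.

Common attributes: Book1 ∩ Book2 = {PubID}.
No dependency enlarges {PubID}, so (PubID)⁺ = {PubID}.
The closure contains neither all of Book1 = {PubID, Price} nor all of Book2 = {PubID, PName, ISBN, Title, AName}, so the common attributes are not a superkey of either fragment. The join is lossy.

No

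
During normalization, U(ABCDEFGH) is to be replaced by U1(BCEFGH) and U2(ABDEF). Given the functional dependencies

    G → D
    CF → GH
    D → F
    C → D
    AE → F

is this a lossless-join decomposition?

No

Common attributes: U1 ∩ U2 = {BEF}.
No dependency enlarges {BEF}, so (BEF)⁺ = {BEF}.
The closure contains neither all of U1 = {BCEFGH} nor all of U2 = {ABDEF}, so the common attributes are not a superkey of either fragment. The join is lossy.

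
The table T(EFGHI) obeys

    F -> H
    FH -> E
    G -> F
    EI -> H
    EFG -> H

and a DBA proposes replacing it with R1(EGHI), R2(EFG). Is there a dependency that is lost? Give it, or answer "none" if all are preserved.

F -> H

Check F → H: no single fragment contains all of {FH}, and the restricted closure of {F} across the fragments never reaches {H}.
FH → E is preserved.
G → F is preserved.
EI → H is preserved.
EFG → H is preserved.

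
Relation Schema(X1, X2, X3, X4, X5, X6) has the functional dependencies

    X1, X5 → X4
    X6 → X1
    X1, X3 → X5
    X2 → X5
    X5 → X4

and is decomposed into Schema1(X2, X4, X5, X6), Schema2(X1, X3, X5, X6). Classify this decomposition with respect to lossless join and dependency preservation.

Lossless test: (X5, X6)⁺ = {X1, X4, X5, X6}, which is a superkey of neither fragment — lossy.
Dependency preservation: X1, X5 → X4 is not contained in any single fragment, but the restricted closure of its left-hand side across the fragments still reaches the right-hand side; the remaining FDs each lie inside some fragment. All dependencies are preserved.

lossy but dependency-preserving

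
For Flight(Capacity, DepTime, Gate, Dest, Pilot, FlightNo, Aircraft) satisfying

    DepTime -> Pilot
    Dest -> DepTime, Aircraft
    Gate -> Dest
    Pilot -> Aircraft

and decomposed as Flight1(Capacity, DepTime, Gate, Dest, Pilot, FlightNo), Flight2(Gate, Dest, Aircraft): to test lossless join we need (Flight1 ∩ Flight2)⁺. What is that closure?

DepTime, Gate, Dest, Pilot, Aircraft

Flight1 ∩ Flight2 = {Gate, Dest}.
Dest → DepTime, Aircraft applies, adding DepTime, Aircraft
DepTime → Pilot applies, adding Pilot
Closure: {DepTime, Gate, Dest, Pilot, Aircraft}.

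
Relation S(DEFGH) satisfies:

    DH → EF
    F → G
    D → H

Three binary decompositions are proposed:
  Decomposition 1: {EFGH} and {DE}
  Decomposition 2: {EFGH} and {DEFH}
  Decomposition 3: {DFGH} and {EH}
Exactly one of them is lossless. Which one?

Decomposition 2

Decomposition 1: common = {E}, closure = {E} → lossy.
Decomposition 2: common = {EFH}, closure = {EFGH} → lossless.
Decomposition 3: common = {H}, closure = {H} → lossy.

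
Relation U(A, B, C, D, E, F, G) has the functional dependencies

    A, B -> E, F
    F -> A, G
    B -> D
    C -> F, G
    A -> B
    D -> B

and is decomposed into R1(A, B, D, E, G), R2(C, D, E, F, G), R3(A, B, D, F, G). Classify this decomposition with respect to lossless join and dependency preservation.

Lossless test (chase): Rows 1 and 3 agree on A, B; apply A, B→E, F and equate their E, F entries. Rows 1 and 2 agree on F; apply F→A, G and equate their A, G entries. Rows 1 and 2 agree on A; apply A→B and equate their B entries. Row 2 is now all distinguished symbols — the join is lossless.
Dependency preservation: A, B → E, F is not contained in any single fragment, but the restricted closure of its left-hand side across the fragments still reaches the right-hand side; the remaining FDs each lie inside some fragment. All dependencies are preserved.

lossless and dependency-preserving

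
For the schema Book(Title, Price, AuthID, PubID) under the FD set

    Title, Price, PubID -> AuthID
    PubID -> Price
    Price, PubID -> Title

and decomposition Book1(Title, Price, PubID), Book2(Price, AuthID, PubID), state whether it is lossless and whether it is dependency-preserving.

lossless and dependency-preserving

Lossless test: (Price, PubID)⁺ = {Title, Price, AuthID, PubID}, which contains all of one fragment — lossless.
Dependency preservation: Title, Price, PubID → AuthID is not contained in any single fragment, but the restricted closure of its left-hand side across the fragments still reaches the right-hand side; the remaining FDs each lie inside some fragment. All dependencies are preserved.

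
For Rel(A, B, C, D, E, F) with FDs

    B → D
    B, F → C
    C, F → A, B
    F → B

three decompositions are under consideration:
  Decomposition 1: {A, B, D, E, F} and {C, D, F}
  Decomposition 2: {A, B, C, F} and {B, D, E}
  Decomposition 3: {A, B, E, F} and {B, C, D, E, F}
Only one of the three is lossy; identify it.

Decomposition 1: common = {D, F}, closure = {A, B, C, D, F} → lossless.
Decomposition 2: common = {B}, closure = {B, D} → lossy.
Decomposition 3: common = {B, E, F}, closure = {A, B, C, D, E, F} → lossless.

Decomposition 2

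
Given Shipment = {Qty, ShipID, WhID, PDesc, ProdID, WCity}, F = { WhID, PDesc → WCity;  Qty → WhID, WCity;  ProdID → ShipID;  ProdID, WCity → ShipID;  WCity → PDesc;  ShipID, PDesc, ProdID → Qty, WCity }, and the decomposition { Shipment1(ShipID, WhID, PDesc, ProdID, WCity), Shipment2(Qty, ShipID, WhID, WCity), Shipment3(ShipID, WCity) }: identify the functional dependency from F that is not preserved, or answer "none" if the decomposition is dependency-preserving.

ShipID, PDesc, ProdID → Qty, WCity

Check ShipID, PDesc, ProdID → Qty, WCity: no single fragment contains all of {Qty, ShipID, PDesc, ProdID, WCity}, and the restricted closure of {ShipID, PDesc, ProdID} across the fragments never reaches {Qty, WCity}.
WhID, PDesc → WCity is preserved.
Qty → WhID, WCity is preserved.
ProdID → ShipID is preserved.
ProdID, WCity → ShipID is preserved.
WCity → PDesc is preserved.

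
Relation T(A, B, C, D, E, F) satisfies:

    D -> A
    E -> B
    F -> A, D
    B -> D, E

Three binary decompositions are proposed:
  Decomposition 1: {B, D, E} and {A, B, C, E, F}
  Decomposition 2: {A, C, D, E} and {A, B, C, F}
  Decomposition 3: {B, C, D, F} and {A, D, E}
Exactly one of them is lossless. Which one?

Decomposition 1

Decomposition 1: common = {B, E}, closure = {A, B, D, E} → lossless.
Decomposition 2: common = {A, C}, closure = {A, C} → lossy.
Decomposition 3: common = {D}, closure = {A, D} → lossy.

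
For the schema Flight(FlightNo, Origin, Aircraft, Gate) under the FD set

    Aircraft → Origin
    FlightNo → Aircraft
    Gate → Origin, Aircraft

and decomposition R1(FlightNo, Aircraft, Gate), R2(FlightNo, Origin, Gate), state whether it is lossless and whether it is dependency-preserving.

lossless but not dependency-preserving

Lossless test: (FlightNo, Gate)⁺ = {FlightNo, Origin, Aircraft, Gate}, which contains all of one fragment — lossless.
Dependency preservation: the restricted closure of {Aircraft} across the fragments never reaches {Origin}, so Aircraft → Origin cannot be enforced without a join — not preserved.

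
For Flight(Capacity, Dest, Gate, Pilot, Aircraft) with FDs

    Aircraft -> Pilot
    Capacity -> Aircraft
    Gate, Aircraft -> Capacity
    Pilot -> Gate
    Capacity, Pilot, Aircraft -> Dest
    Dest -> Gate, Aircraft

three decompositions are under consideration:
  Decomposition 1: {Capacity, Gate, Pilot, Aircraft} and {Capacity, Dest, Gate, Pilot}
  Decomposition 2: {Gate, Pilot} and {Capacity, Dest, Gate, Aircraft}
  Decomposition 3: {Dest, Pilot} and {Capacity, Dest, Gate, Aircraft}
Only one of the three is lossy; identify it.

Decomposition 2

Decomposition 1: common = {Capacity, Gate, Pilot}, closure = {Capacity, Dest, Gate, Pilot, Aircraft} → lossless.
Decomposition 2: common = {Gate}, closure = {Gate} → lossy.
Decomposition 3: common = {Dest}, closure = {Capacity, Dest, Gate, Pilot, Aircraft} → lossless.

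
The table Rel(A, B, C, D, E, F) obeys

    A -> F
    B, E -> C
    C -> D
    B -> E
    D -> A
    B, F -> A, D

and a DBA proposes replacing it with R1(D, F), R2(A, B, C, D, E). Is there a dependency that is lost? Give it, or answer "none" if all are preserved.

Check A → F: no single fragment contains all of {A, F}, and the restricted closure of {A} across the fragments never reaches {F}.
B, E → C is preserved.
C → D is preserved.
B → E is preserved.
D → A is preserved.
B, F → A, D is preserved.

A -> F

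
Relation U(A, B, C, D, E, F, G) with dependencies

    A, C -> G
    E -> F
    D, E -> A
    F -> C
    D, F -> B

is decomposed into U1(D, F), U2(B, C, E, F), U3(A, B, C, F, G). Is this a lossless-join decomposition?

No

Chase test. Columns are A, B, C, D, E, F, G; row i has aⱼ where attribute j ∈ Ui, else bᵢⱼ.
Initial tableau (one row per fragment):
  row 1: b11 b12 b13 a4 b15 a6 b17
  row 2: b21 a2 a3 b24 a5 a6 b27
  row 3: a1 a2 a3 b34 b35 a6 a7
Rows 1 and 2 agree on F; apply F→C and equate their C entries.
No row becomes fully distinguished — the join is lossy.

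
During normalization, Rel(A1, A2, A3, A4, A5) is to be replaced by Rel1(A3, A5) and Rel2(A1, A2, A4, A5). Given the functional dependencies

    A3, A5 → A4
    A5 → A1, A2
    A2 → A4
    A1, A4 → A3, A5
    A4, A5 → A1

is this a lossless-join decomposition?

Yes

Common attributes: Rel1 ∩ Rel2 = {A5}.
Closure of {A5}: A5 → A1, A2 applies, adding A1, A2; A2 → A4 applies, adding A4; A1, A4 → A3, A5 applies, adding A3. So (A5)⁺ = {A1, A2, A3, A4, A5}.
This closure contains every attribute of Rel1, so Rel1 ∩ Rel2 → Rel1. The join is lossless.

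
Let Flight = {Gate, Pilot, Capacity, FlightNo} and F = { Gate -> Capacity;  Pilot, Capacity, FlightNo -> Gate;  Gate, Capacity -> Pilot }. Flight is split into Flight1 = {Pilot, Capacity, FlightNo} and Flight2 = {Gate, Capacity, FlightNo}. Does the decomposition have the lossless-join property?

No

Common attributes: Flight1 ∩ Flight2 = {Capacity, FlightNo}.
No dependency enlarges {Capacity, FlightNo}, so (Capacity, FlightNo)⁺ = {Capacity, FlightNo}.
The closure contains neither all of Flight1 = {Pilot, Capacity, FlightNo} nor all of Flight2 = {Gate, Capacity, FlightNo}, so the common attributes are not a superkey of either fragment. The join is lossy.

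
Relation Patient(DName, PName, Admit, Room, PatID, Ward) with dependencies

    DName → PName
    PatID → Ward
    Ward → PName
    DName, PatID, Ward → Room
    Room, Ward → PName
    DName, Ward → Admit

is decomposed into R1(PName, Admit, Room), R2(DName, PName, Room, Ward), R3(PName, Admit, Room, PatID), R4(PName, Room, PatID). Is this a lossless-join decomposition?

No

Chase test. Columns are DName, PName, Admit, Room, PatID, Ward; row i has aⱼ where attribute j ∈ Ri, else bᵢⱼ.
Initial tableau (one row per fragment):
  row 1: b11 a2 a3 a4 b15 b16
  row 2: a1 a2 b23 a4 b25 a6
  row 3: b31 a2 a3 a4 a5 b36
  row 4: b41 a2 b43 a4 a5 b46
Rows 3 and 4 agree on PatID; apply PatID→Ward and equate their Ward entries.
No row becomes fully distinguished — the join is lossy.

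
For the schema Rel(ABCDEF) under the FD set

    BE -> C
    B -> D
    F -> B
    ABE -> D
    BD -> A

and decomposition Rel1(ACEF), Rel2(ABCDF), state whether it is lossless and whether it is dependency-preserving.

Lossless test: (ACF)⁺ = {ABCDF}, which contains all of one fragment — lossless.
Dependency preservation: the restricted closure of {BE} across the fragments never reaches {C}, so BE → C cannot be enforced without a join — not preserved.

lossless but not dependency-preserving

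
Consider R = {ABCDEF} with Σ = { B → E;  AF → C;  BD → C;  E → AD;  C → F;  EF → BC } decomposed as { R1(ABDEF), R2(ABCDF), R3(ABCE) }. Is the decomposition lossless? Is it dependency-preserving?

Lossless test (chase): Rows 1 and 2 agree on B; apply B→E and equate their E entries. Rows 1 and 2 agree on AF; apply AF→C and equate their C entries. Rows 1 and 3 agree on E; apply E→AD and equate their AD entries. Rows 1 and 3 agree on C; apply C→F and equate their F entries. Row 1 is now all distinguished symbols — the join is lossless.
Dependency preservation: EF → BC is not contained in any single fragment, but the restricted closure of its left-hand side across the fragments still reaches the right-hand side; the remaining FDs each lie inside some fragment. All dependencies are preserved.

lossless and dependency-preserving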